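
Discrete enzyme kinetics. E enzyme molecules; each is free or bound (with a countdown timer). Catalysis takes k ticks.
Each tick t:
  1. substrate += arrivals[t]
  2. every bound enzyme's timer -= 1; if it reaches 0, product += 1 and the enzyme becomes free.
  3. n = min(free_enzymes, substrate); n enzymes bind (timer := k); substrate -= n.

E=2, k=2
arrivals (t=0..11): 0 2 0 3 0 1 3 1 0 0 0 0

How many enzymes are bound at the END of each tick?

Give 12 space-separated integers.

t=0: arr=0 -> substrate=0 bound=0 product=0
t=1: arr=2 -> substrate=0 bound=2 product=0
t=2: arr=0 -> substrate=0 bound=2 product=0
t=3: arr=3 -> substrate=1 bound=2 product=2
t=4: arr=0 -> substrate=1 bound=2 product=2
t=5: arr=1 -> substrate=0 bound=2 product=4
t=6: arr=3 -> substrate=3 bound=2 product=4
t=7: arr=1 -> substrate=2 bound=2 product=6
t=8: arr=0 -> substrate=2 bound=2 product=6
t=9: arr=0 -> substrate=0 bound=2 product=8
t=10: arr=0 -> substrate=0 bound=2 product=8
t=11: arr=0 -> substrate=0 bound=0 product=10

Answer: 0 2 2 2 2 2 2 2 2 2 2 0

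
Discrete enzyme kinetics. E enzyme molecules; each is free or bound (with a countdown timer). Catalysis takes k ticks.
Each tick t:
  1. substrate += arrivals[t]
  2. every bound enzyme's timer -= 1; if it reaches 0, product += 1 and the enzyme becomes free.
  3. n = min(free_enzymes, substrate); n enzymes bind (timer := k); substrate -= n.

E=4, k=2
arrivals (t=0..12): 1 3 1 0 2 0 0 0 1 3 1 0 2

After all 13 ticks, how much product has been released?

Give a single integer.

t=0: arr=1 -> substrate=0 bound=1 product=0
t=1: arr=3 -> substrate=0 bound=4 product=0
t=2: arr=1 -> substrate=0 bound=4 product=1
t=3: arr=0 -> substrate=0 bound=1 product=4
t=4: arr=2 -> substrate=0 bound=2 product=5
t=5: arr=0 -> substrate=0 bound=2 product=5
t=6: arr=0 -> substrate=0 bound=0 product=7
t=7: arr=0 -> substrate=0 bound=0 product=7
t=8: arr=1 -> substrate=0 bound=1 product=7
t=9: arr=3 -> substrate=0 bound=4 product=7
t=10: arr=1 -> substrate=0 bound=4 product=8
t=11: arr=0 -> substrate=0 bound=1 product=11
t=12: arr=2 -> substrate=0 bound=2 product=12

Answer: 12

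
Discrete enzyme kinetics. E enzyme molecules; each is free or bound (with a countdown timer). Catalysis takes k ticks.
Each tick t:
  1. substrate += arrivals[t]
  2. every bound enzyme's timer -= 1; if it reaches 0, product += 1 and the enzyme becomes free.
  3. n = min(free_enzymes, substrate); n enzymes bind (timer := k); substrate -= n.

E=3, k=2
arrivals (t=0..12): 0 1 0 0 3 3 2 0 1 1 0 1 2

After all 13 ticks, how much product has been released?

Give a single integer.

t=0: arr=0 -> substrate=0 bound=0 product=0
t=1: arr=1 -> substrate=0 bound=1 product=0
t=2: arr=0 -> substrate=0 bound=1 product=0
t=3: arr=0 -> substrate=0 bound=0 product=1
t=4: arr=3 -> substrate=0 bound=3 product=1
t=5: arr=3 -> substrate=3 bound=3 product=1
t=6: arr=2 -> substrate=2 bound=3 product=4
t=7: arr=0 -> substrate=2 bound=3 product=4
t=8: arr=1 -> substrate=0 bound=3 product=7
t=9: arr=1 -> substrate=1 bound=3 product=7
t=10: arr=0 -> substrate=0 bound=1 product=10
t=11: arr=1 -> substrate=0 bound=2 product=10
t=12: arr=2 -> substrate=0 bound=3 product=11

Answer: 11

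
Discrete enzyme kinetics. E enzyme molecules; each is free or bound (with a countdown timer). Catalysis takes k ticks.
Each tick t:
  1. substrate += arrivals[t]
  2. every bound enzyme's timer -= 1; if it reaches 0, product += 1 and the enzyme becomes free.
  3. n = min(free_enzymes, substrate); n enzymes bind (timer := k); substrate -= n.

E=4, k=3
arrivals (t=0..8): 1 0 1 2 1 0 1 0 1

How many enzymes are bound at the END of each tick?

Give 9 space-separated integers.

t=0: arr=1 -> substrate=0 bound=1 product=0
t=1: arr=0 -> substrate=0 bound=1 product=0
t=2: arr=1 -> substrate=0 bound=2 product=0
t=3: arr=2 -> substrate=0 bound=3 product=1
t=4: arr=1 -> substrate=0 bound=4 product=1
t=5: arr=0 -> substrate=0 bound=3 product=2
t=6: arr=1 -> substrate=0 bound=2 product=4
t=7: arr=0 -> substrate=0 bound=1 product=5
t=8: arr=1 -> substrate=0 bound=2 product=5

Answer: 1 1 2 3 4 3 2 1 2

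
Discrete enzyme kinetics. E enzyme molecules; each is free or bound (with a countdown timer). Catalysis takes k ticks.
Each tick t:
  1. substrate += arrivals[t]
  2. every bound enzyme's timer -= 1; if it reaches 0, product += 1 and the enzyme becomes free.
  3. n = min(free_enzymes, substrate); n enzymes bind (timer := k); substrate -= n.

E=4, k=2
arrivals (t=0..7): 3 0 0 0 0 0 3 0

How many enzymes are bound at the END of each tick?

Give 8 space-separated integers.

t=0: arr=3 -> substrate=0 bound=3 product=0
t=1: arr=0 -> substrate=0 bound=3 product=0
t=2: arr=0 -> substrate=0 bound=0 product=3
t=3: arr=0 -> substrate=0 bound=0 product=3
t=4: arr=0 -> substrate=0 bound=0 product=3
t=5: arr=0 -> substrate=0 bound=0 product=3
t=6: arr=3 -> substrate=0 bound=3 product=3
t=7: arr=0 -> substrate=0 bound=3 product=3

Answer: 3 3 0 0 0 0 3 3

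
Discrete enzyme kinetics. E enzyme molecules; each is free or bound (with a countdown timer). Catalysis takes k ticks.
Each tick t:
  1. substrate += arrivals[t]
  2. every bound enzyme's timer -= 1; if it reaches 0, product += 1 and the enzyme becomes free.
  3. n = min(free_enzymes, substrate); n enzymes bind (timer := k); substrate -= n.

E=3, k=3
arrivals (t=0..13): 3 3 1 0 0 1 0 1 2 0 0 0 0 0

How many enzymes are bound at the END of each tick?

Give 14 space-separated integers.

t=0: arr=3 -> substrate=0 bound=3 product=0
t=1: arr=3 -> substrate=3 bound=3 product=0
t=2: arr=1 -> substrate=4 bound=3 product=0
t=3: arr=0 -> substrate=1 bound=3 product=3
t=4: arr=0 -> substrate=1 bound=3 product=3
t=5: arr=1 -> substrate=2 bound=3 product=3
t=6: arr=0 -> substrate=0 bound=2 product=6
t=7: arr=1 -> substrate=0 bound=3 product=6
t=8: arr=2 -> substrate=2 bound=3 product=6
t=9: arr=0 -> substrate=0 bound=3 product=8
t=10: arr=0 -> substrate=0 bound=2 product=9
t=11: arr=0 -> substrate=0 bound=2 product=9
t=12: arr=0 -> substrate=0 bound=0 product=11
t=13: arr=0 -> substrate=0 bound=0 product=11

Answer: 3 3 3 3 3 3 2 3 3 3 2 2 0 0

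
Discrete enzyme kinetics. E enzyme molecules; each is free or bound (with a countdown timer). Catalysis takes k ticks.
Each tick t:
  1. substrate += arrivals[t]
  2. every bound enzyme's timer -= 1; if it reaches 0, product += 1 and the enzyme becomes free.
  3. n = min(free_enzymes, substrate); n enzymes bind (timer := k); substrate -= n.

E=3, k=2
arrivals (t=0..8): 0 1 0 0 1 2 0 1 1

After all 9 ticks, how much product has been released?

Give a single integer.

t=0: arr=0 -> substrate=0 bound=0 product=0
t=1: arr=1 -> substrate=0 bound=1 product=0
t=2: arr=0 -> substrate=0 bound=1 product=0
t=3: arr=0 -> substrate=0 bound=0 product=1
t=4: arr=1 -> substrate=0 bound=1 product=1
t=5: arr=2 -> substrate=0 bound=3 product=1
t=6: arr=0 -> substrate=0 bound=2 product=2
t=7: arr=1 -> substrate=0 bound=1 product=4
t=8: arr=1 -> substrate=0 bound=2 product=4

Answer: 4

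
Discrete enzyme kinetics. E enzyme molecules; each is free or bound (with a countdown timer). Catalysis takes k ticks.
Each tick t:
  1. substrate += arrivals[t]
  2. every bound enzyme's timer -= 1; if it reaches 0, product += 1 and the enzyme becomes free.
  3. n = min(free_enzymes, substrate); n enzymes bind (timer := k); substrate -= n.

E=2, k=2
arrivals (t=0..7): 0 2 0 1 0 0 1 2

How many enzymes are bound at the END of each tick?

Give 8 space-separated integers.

t=0: arr=0 -> substrate=0 bound=0 product=0
t=1: arr=2 -> substrate=0 bound=2 product=0
t=2: arr=0 -> substrate=0 bound=2 product=0
t=3: arr=1 -> substrate=0 bound=1 product=2
t=4: arr=0 -> substrate=0 bound=1 product=2
t=5: arr=0 -> substrate=0 bound=0 product=3
t=6: arr=1 -> substrate=0 bound=1 product=3
t=7: arr=2 -> substrate=1 bound=2 product=3

Answer: 0 2 2 1 1 0 1 2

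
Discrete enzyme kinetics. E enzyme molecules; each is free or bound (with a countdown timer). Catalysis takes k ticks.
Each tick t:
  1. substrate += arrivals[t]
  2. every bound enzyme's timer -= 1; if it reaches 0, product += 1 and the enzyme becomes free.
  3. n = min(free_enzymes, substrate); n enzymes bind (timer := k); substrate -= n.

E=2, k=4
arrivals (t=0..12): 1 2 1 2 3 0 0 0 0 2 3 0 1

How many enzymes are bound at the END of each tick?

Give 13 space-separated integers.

t=0: arr=1 -> substrate=0 bound=1 product=0
t=1: arr=2 -> substrate=1 bound=2 product=0
t=2: arr=1 -> substrate=2 bound=2 product=0
t=3: arr=2 -> substrate=4 bound=2 product=0
t=4: arr=3 -> substrate=6 bound=2 product=1
t=5: arr=0 -> substrate=5 bound=2 product=2
t=6: arr=0 -> substrate=5 bound=2 product=2
t=7: arr=0 -> substrate=5 bound=2 product=2
t=8: arr=0 -> substrate=4 bound=2 product=3
t=9: arr=2 -> substrate=5 bound=2 product=4
t=10: arr=3 -> substrate=8 bound=2 product=4
t=11: arr=0 -> substrate=8 bound=2 product=4
t=12: arr=1 -> substrate=8 bound=2 product=5

Answer: 1 2 2 2 2 2 2 2 2 2 2 2 2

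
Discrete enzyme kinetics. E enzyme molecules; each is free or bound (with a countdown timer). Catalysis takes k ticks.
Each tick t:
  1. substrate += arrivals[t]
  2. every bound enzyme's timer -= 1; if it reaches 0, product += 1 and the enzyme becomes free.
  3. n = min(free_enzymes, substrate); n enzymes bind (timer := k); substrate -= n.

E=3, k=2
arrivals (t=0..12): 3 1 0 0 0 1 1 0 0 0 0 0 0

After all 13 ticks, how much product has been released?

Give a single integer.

t=0: arr=3 -> substrate=0 bound=3 product=0
t=1: arr=1 -> substrate=1 bound=3 product=0
t=2: arr=0 -> substrate=0 bound=1 product=3
t=3: arr=0 -> substrate=0 bound=1 product=3
t=4: arr=0 -> substrate=0 bound=0 product=4
t=5: arr=1 -> substrate=0 bound=1 product=4
t=6: arr=1 -> substrate=0 bound=2 product=4
t=7: arr=0 -> substrate=0 bound=1 product=5
t=8: arr=0 -> substrate=0 bound=0 product=6
t=9: arr=0 -> substrate=0 bound=0 product=6
t=10: arr=0 -> substrate=0 bound=0 product=6
t=11: arr=0 -> substrate=0 bound=0 product=6
t=12: arr=0 -> substrate=0 bound=0 product=6

Answer: 6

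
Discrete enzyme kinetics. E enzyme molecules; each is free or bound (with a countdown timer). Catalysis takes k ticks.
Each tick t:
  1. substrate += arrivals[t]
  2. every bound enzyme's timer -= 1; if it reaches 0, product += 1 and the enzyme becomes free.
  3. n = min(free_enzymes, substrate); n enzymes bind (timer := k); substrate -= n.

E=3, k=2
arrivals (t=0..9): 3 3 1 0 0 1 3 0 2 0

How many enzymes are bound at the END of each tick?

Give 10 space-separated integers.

Answer: 3 3 3 3 1 2 3 3 3 2

Derivation:
t=0: arr=3 -> substrate=0 bound=3 product=0
t=1: arr=3 -> substrate=3 bound=3 product=0
t=2: arr=1 -> substrate=1 bound=3 product=3
t=3: arr=0 -> substrate=1 bound=3 product=3
t=4: arr=0 -> substrate=0 bound=1 product=6
t=5: arr=1 -> substrate=0 bound=2 product=6
t=6: arr=3 -> substrate=1 bound=3 product=7
t=7: arr=0 -> substrate=0 bound=3 product=8
t=8: arr=2 -> substrate=0 bound=3 product=10
t=9: arr=0 -> substrate=0 bound=2 product=11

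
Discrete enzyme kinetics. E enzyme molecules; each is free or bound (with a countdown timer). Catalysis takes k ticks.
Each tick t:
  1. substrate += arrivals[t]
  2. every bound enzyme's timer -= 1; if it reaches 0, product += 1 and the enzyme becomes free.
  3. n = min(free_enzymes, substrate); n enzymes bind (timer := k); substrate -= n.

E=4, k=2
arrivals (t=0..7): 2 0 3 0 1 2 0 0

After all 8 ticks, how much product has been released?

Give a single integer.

t=0: arr=2 -> substrate=0 bound=2 product=0
t=1: arr=0 -> substrate=0 bound=2 product=0
t=2: arr=3 -> substrate=0 bound=3 product=2
t=3: arr=0 -> substrate=0 bound=3 product=2
t=4: arr=1 -> substrate=0 bound=1 product=5
t=5: arr=2 -> substrate=0 bound=3 product=5
t=6: arr=0 -> substrate=0 bound=2 product=6
t=7: arr=0 -> substrate=0 bound=0 product=8

Answer: 8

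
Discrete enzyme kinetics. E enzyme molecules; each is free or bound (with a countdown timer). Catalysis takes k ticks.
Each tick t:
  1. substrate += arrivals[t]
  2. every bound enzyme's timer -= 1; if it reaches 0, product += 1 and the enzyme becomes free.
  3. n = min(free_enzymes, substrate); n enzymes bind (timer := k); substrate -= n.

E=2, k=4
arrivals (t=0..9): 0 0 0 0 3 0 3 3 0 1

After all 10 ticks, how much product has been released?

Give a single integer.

Answer: 2

Derivation:
t=0: arr=0 -> substrate=0 bound=0 product=0
t=1: arr=0 -> substrate=0 bound=0 product=0
t=2: arr=0 -> substrate=0 bound=0 product=0
t=3: arr=0 -> substrate=0 bound=0 product=0
t=4: arr=3 -> substrate=1 bound=2 product=0
t=5: arr=0 -> substrate=1 bound=2 product=0
t=6: arr=3 -> substrate=4 bound=2 product=0
t=7: arr=3 -> substrate=7 bound=2 product=0
t=8: arr=0 -> substrate=5 bound=2 product=2
t=9: arr=1 -> substrate=6 bound=2 product=2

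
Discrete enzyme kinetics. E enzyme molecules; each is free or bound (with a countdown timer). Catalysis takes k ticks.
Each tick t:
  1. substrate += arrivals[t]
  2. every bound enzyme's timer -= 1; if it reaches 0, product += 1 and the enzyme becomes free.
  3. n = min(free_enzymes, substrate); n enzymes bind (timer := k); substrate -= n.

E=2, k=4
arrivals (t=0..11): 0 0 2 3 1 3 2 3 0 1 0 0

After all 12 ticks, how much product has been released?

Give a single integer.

Answer: 4

Derivation:
t=0: arr=0 -> substrate=0 bound=0 product=0
t=1: arr=0 -> substrate=0 bound=0 product=0
t=2: arr=2 -> substrate=0 bound=2 product=0
t=3: arr=3 -> substrate=3 bound=2 product=0
t=4: arr=1 -> substrate=4 bound=2 product=0
t=5: arr=3 -> substrate=7 bound=2 product=0
t=6: arr=2 -> substrate=7 bound=2 product=2
t=7: arr=3 -> substrate=10 bound=2 product=2
t=8: arr=0 -> substrate=10 bound=2 product=2
t=9: arr=1 -> substrate=11 bound=2 product=2
t=10: arr=0 -> substrate=9 bound=2 product=4
t=11: arr=0 -> substrate=9 bound=2 product=4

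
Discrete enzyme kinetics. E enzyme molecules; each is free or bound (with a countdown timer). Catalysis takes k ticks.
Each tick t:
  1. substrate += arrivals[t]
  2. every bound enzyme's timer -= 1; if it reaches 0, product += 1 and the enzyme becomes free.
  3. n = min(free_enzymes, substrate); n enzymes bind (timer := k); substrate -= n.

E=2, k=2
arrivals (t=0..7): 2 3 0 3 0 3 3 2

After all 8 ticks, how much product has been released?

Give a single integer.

t=0: arr=2 -> substrate=0 bound=2 product=0
t=1: arr=3 -> substrate=3 bound=2 product=0
t=2: arr=0 -> substrate=1 bound=2 product=2
t=3: arr=3 -> substrate=4 bound=2 product=2
t=4: arr=0 -> substrate=2 bound=2 product=4
t=5: arr=3 -> substrate=5 bound=2 product=4
t=6: arr=3 -> substrate=6 bound=2 product=6
t=7: arr=2 -> substrate=8 bound=2 product=6

Answer: 6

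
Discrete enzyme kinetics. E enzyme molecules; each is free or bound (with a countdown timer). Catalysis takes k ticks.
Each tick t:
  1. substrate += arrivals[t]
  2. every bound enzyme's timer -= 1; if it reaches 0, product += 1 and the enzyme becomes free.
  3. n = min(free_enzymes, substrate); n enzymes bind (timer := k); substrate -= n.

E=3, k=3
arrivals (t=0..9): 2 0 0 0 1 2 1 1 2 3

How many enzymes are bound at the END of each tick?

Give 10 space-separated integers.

t=0: arr=2 -> substrate=0 bound=2 product=0
t=1: arr=0 -> substrate=0 bound=2 product=0
t=2: arr=0 -> substrate=0 bound=2 product=0
t=3: arr=0 -> substrate=0 bound=0 product=2
t=4: arr=1 -> substrate=0 bound=1 product=2
t=5: arr=2 -> substrate=0 bound=3 product=2
t=6: arr=1 -> substrate=1 bound=3 product=2
t=7: arr=1 -> substrate=1 bound=3 product=3
t=8: arr=2 -> substrate=1 bound=3 product=5
t=9: arr=3 -> substrate=4 bound=3 product=5

Answer: 2 2 2 0 1 3 3 3 3 3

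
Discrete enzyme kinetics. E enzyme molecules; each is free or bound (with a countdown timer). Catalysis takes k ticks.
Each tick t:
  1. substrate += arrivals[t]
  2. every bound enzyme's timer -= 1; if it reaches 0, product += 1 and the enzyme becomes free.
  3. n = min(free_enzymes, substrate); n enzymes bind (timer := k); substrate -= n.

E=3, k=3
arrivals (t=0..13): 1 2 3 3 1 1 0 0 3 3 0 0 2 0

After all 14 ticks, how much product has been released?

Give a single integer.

Answer: 12

Derivation:
t=0: arr=1 -> substrate=0 bound=1 product=0
t=1: arr=2 -> substrate=0 bound=3 product=0
t=2: arr=3 -> substrate=3 bound=3 product=0
t=3: arr=3 -> substrate=5 bound=3 product=1
t=4: arr=1 -> substrate=4 bound=3 product=3
t=5: arr=1 -> substrate=5 bound=3 product=3
t=6: arr=0 -> substrate=4 bound=3 product=4
t=7: arr=0 -> substrate=2 bound=3 product=6
t=8: arr=3 -> substrate=5 bound=3 product=6
t=9: arr=3 -> substrate=7 bound=3 product=7
t=10: arr=0 -> substrate=5 bound=3 product=9
t=11: arr=0 -> substrate=5 bound=3 product=9
t=12: arr=2 -> substrate=6 bound=3 product=10
t=13: arr=0 -> substrate=4 bound=3 product=12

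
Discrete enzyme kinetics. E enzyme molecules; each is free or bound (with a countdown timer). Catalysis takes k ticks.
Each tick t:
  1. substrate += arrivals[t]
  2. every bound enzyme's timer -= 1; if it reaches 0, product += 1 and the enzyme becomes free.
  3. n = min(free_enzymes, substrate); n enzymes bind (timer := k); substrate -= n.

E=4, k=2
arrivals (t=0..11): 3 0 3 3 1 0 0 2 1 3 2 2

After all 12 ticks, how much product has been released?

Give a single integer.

Answer: 16

Derivation:
t=0: arr=3 -> substrate=0 bound=3 product=0
t=1: arr=0 -> substrate=0 bound=3 product=0
t=2: arr=3 -> substrate=0 bound=3 product=3
t=3: arr=3 -> substrate=2 bound=4 product=3
t=4: arr=1 -> substrate=0 bound=4 product=6
t=5: arr=0 -> substrate=0 bound=3 product=7
t=6: arr=0 -> substrate=0 bound=0 product=10
t=7: arr=2 -> substrate=0 bound=2 product=10
t=8: arr=1 -> substrate=0 bound=3 product=10
t=9: arr=3 -> substrate=0 bound=4 product=12
t=10: arr=2 -> substrate=1 bound=4 product=13
t=11: arr=2 -> substrate=0 bound=4 product=16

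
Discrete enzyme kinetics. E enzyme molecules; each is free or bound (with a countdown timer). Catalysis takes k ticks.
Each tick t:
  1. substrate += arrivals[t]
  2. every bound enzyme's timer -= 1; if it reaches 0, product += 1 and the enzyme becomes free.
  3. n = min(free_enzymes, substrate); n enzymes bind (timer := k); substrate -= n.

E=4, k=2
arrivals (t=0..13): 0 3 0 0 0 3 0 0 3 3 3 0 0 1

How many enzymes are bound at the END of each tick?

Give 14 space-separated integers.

Answer: 0 3 3 0 0 3 3 0 3 4 4 4 2 2

Derivation:
t=0: arr=0 -> substrate=0 bound=0 product=0
t=1: arr=3 -> substrate=0 bound=3 product=0
t=2: arr=0 -> substrate=0 bound=3 product=0
t=3: arr=0 -> substrate=0 bound=0 product=3
t=4: arr=0 -> substrate=0 bound=0 product=3
t=5: arr=3 -> substrate=0 bound=3 product=3
t=6: arr=0 -> substrate=0 bound=3 product=3
t=7: arr=0 -> substrate=0 bound=0 product=6
t=8: arr=3 -> substrate=0 bound=3 product=6
t=9: arr=3 -> substrate=2 bound=4 product=6
t=10: arr=3 -> substrate=2 bound=4 product=9
t=11: arr=0 -> substrate=1 bound=4 product=10
t=12: arr=0 -> substrate=0 bound=2 product=13
t=13: arr=1 -> substrate=0 bound=2 product=14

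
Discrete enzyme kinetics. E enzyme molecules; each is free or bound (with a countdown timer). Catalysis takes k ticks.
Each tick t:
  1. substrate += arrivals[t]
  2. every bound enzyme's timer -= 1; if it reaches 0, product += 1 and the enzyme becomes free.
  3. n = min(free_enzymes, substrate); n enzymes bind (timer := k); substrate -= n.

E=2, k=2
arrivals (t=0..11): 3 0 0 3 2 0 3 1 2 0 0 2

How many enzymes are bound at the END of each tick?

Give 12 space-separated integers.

Answer: 2 2 1 2 2 2 2 2 2 2 2 2

Derivation:
t=0: arr=3 -> substrate=1 bound=2 product=0
t=1: arr=0 -> substrate=1 bound=2 product=0
t=2: arr=0 -> substrate=0 bound=1 product=2
t=3: arr=3 -> substrate=2 bound=2 product=2
t=4: arr=2 -> substrate=3 bound=2 product=3
t=5: arr=0 -> substrate=2 bound=2 product=4
t=6: arr=3 -> substrate=4 bound=2 product=5
t=7: arr=1 -> substrate=4 bound=2 product=6
t=8: arr=2 -> substrate=5 bound=2 product=7
t=9: arr=0 -> substrate=4 bound=2 product=8
t=10: arr=0 -> substrate=3 bound=2 product=9
t=11: arr=2 -> substrate=4 bound=2 product=10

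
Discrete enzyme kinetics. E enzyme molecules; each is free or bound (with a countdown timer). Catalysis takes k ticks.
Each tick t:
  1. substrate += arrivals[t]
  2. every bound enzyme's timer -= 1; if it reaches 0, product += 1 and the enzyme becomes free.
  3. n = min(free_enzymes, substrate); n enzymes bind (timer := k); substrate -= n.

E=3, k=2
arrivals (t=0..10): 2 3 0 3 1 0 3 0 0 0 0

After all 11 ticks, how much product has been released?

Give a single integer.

Answer: 12

Derivation:
t=0: arr=2 -> substrate=0 bound=2 product=0
t=1: arr=3 -> substrate=2 bound=3 product=0
t=2: arr=0 -> substrate=0 bound=3 product=2
t=3: arr=3 -> substrate=2 bound=3 product=3
t=4: arr=1 -> substrate=1 bound=3 product=5
t=5: arr=0 -> substrate=0 bound=3 product=6
t=6: arr=3 -> substrate=1 bound=3 product=8
t=7: arr=0 -> substrate=0 bound=3 product=9
t=8: arr=0 -> substrate=0 bound=1 product=11
t=9: arr=0 -> substrate=0 bound=0 product=12
t=10: arr=0 -> substrate=0 bound=0 product=12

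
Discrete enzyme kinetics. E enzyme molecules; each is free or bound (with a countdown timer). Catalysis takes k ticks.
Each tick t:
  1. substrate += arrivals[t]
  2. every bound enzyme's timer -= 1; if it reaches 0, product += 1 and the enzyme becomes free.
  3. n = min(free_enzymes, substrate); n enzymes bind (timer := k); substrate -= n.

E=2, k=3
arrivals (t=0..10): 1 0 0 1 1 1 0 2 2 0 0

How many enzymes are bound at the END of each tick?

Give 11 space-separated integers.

Answer: 1 1 1 1 2 2 2 2 2 2 2

Derivation:
t=0: arr=1 -> substrate=0 bound=1 product=0
t=1: arr=0 -> substrate=0 bound=1 product=0
t=2: arr=0 -> substrate=0 bound=1 product=0
t=3: arr=1 -> substrate=0 bound=1 product=1
t=4: arr=1 -> substrate=0 bound=2 product=1
t=5: arr=1 -> substrate=1 bound=2 product=1
t=6: arr=0 -> substrate=0 bound=2 product=2
t=7: arr=2 -> substrate=1 bound=2 product=3
t=8: arr=2 -> substrate=3 bound=2 product=3
t=9: arr=0 -> substrate=2 bound=2 product=4
t=10: arr=0 -> substrate=1 bound=2 product=5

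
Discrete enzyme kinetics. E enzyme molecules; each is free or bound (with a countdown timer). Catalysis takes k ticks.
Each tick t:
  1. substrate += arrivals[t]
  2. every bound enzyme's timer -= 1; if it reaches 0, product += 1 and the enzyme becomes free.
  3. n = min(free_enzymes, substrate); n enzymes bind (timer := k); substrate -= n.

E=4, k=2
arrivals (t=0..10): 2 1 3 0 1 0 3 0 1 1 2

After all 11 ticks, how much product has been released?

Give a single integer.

Answer: 11

Derivation:
t=0: arr=2 -> substrate=0 bound=2 product=0
t=1: arr=1 -> substrate=0 bound=3 product=0
t=2: arr=3 -> substrate=0 bound=4 product=2
t=3: arr=0 -> substrate=0 bound=3 product=3
t=4: arr=1 -> substrate=0 bound=1 product=6
t=5: arr=0 -> substrate=0 bound=1 product=6
t=6: arr=3 -> substrate=0 bound=3 product=7
t=7: arr=0 -> substrate=0 bound=3 product=7
t=8: arr=1 -> substrate=0 bound=1 product=10
t=9: arr=1 -> substrate=0 bound=2 product=10
t=10: arr=2 -> substrate=0 bound=3 product=11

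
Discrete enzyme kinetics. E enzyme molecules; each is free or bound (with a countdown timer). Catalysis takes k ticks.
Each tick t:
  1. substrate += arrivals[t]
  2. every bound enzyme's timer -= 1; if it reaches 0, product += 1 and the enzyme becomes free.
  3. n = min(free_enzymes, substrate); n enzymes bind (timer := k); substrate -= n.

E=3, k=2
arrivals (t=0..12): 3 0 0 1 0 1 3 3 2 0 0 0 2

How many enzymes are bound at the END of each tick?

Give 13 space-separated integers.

t=0: arr=3 -> substrate=0 bound=3 product=0
t=1: arr=0 -> substrate=0 bound=3 product=0
t=2: arr=0 -> substrate=0 bound=0 product=3
t=3: arr=1 -> substrate=0 bound=1 product=3
t=4: arr=0 -> substrate=0 bound=1 product=3
t=5: arr=1 -> substrate=0 bound=1 product=4
t=6: arr=3 -> substrate=1 bound=3 product=4
t=7: arr=3 -> substrate=3 bound=3 product=5
t=8: arr=2 -> substrate=3 bound=3 product=7
t=9: arr=0 -> substrate=2 bound=3 product=8
t=10: arr=0 -> substrate=0 bound=3 product=10
t=11: arr=0 -> substrate=0 bound=2 product=11
t=12: arr=2 -> substrate=0 bound=2 product=13

Answer: 3 3 0 1 1 1 3 3 3 3 3 2 2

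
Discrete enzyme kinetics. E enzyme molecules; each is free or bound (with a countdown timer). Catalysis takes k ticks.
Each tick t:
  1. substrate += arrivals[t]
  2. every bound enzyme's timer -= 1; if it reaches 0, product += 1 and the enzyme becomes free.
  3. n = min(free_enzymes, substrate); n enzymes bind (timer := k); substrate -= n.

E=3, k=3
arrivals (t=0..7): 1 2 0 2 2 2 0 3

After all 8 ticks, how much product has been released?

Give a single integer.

Answer: 6

Derivation:
t=0: arr=1 -> substrate=0 bound=1 product=0
t=1: arr=2 -> substrate=0 bound=3 product=0
t=2: arr=0 -> substrate=0 bound=3 product=0
t=3: arr=2 -> substrate=1 bound=3 product=1
t=4: arr=2 -> substrate=1 bound=3 product=3
t=5: arr=2 -> substrate=3 bound=3 product=3
t=6: arr=0 -> substrate=2 bound=3 product=4
t=7: arr=3 -> substrate=3 bound=3 product=6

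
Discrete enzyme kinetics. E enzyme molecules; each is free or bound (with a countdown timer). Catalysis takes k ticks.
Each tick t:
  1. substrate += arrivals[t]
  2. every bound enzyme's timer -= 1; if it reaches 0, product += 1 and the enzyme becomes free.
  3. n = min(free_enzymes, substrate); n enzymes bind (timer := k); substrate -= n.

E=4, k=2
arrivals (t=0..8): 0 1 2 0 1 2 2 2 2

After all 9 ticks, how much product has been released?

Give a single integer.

Answer: 8

Derivation:
t=0: arr=0 -> substrate=0 bound=0 product=0
t=1: arr=1 -> substrate=0 bound=1 product=0
t=2: arr=2 -> substrate=0 bound=3 product=0
t=3: arr=0 -> substrate=0 bound=2 product=1
t=4: arr=1 -> substrate=0 bound=1 product=3
t=5: arr=2 -> substrate=0 bound=3 product=3
t=6: arr=2 -> substrate=0 bound=4 product=4
t=7: arr=2 -> substrate=0 bound=4 product=6
t=8: arr=2 -> substrate=0 bound=4 product=8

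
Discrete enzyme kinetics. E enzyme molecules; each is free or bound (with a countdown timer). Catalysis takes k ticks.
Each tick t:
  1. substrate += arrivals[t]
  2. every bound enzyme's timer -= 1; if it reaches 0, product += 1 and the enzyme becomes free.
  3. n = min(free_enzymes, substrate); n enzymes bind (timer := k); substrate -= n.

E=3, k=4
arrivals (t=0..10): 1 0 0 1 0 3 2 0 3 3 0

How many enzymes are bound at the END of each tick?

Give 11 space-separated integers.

t=0: arr=1 -> substrate=0 bound=1 product=0
t=1: arr=0 -> substrate=0 bound=1 product=0
t=2: arr=0 -> substrate=0 bound=1 product=0
t=3: arr=1 -> substrate=0 bound=2 product=0
t=4: arr=0 -> substrate=0 bound=1 product=1
t=5: arr=3 -> substrate=1 bound=3 product=1
t=6: arr=2 -> substrate=3 bound=3 product=1
t=7: arr=0 -> substrate=2 bound=3 product=2
t=8: arr=3 -> substrate=5 bound=3 product=2
t=9: arr=3 -> substrate=6 bound=3 product=4
t=10: arr=0 -> substrate=6 bound=3 product=4

Answer: 1 1 1 2 1 3 3 3 3 3 3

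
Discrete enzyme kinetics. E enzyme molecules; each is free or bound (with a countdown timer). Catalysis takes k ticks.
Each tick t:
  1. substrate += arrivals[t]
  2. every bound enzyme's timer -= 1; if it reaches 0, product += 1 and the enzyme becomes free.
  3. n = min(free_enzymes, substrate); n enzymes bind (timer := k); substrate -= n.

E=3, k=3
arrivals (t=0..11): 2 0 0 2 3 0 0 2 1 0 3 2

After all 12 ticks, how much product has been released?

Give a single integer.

Answer: 8

Derivation:
t=0: arr=2 -> substrate=0 bound=2 product=0
t=1: arr=0 -> substrate=0 bound=2 product=0
t=2: arr=0 -> substrate=0 bound=2 product=0
t=3: arr=2 -> substrate=0 bound=2 product=2
t=4: arr=3 -> substrate=2 bound=3 product=2
t=5: arr=0 -> substrate=2 bound=3 product=2
t=6: arr=0 -> substrate=0 bound=3 product=4
t=7: arr=2 -> substrate=1 bound=3 product=5
t=8: arr=1 -> substrate=2 bound=3 product=5
t=9: arr=0 -> substrate=0 bound=3 product=7
t=10: arr=3 -> substrate=2 bound=3 product=8
t=11: arr=2 -> substrate=4 bound=3 product=8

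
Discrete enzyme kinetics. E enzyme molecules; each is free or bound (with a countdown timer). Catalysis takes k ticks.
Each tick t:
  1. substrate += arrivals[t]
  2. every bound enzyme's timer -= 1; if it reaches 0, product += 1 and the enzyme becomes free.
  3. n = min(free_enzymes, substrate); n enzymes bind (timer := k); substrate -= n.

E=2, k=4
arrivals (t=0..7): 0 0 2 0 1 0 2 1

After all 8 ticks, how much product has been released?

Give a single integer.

Answer: 2

Derivation:
t=0: arr=0 -> substrate=0 bound=0 product=0
t=1: arr=0 -> substrate=0 bound=0 product=0
t=2: arr=2 -> substrate=0 bound=2 product=0
t=3: arr=0 -> substrate=0 bound=2 product=0
t=4: arr=1 -> substrate=1 bound=2 product=0
t=5: arr=0 -> substrate=1 bound=2 product=0
t=6: arr=2 -> substrate=1 bound=2 product=2
t=7: arr=1 -> substrate=2 bound=2 product=2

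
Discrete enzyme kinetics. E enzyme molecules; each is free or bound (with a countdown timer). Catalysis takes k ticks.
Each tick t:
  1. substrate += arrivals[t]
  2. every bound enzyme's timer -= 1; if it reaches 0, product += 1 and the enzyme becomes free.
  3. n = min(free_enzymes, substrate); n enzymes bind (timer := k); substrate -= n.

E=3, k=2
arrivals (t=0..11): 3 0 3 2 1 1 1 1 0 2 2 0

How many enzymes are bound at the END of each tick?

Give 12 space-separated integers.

t=0: arr=3 -> substrate=0 bound=3 product=0
t=1: arr=0 -> substrate=0 bound=3 product=0
t=2: arr=3 -> substrate=0 bound=3 product=3
t=3: arr=2 -> substrate=2 bound=3 product=3
t=4: arr=1 -> substrate=0 bound=3 product=6
t=5: arr=1 -> substrate=1 bound=3 product=6
t=6: arr=1 -> substrate=0 bound=2 product=9
t=7: arr=1 -> substrate=0 bound=3 product=9
t=8: arr=0 -> substrate=0 bound=1 product=11
t=9: arr=2 -> substrate=0 bound=2 product=12
t=10: arr=2 -> substrate=1 bound=3 product=12
t=11: arr=0 -> substrate=0 bound=2 product=14

Answer: 3 3 3 3 3 3 2 3 1 2 3 2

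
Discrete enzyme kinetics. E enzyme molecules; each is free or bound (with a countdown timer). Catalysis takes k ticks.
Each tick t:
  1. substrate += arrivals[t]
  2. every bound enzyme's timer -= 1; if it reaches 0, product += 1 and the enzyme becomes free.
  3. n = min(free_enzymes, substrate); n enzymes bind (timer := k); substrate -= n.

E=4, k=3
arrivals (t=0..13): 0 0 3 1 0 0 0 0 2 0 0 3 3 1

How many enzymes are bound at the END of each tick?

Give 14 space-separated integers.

Answer: 0 0 3 4 4 1 0 0 2 2 2 3 4 4

Derivation:
t=0: arr=0 -> substrate=0 bound=0 product=0
t=1: arr=0 -> substrate=0 bound=0 product=0
t=2: arr=3 -> substrate=0 bound=3 product=0
t=3: arr=1 -> substrate=0 bound=4 product=0
t=4: arr=0 -> substrate=0 bound=4 product=0
t=5: arr=0 -> substrate=0 bound=1 product=3
t=6: arr=0 -> substrate=0 bound=0 product=4
t=7: arr=0 -> substrate=0 bound=0 product=4
t=8: arr=2 -> substrate=0 bound=2 product=4
t=9: arr=0 -> substrate=0 bound=2 product=4
t=10: arr=0 -> substrate=0 bound=2 product=4
t=11: arr=3 -> substrate=0 bound=3 product=6
t=12: arr=3 -> substrate=2 bound=4 product=6
t=13: arr=1 -> substrate=3 bound=4 product=6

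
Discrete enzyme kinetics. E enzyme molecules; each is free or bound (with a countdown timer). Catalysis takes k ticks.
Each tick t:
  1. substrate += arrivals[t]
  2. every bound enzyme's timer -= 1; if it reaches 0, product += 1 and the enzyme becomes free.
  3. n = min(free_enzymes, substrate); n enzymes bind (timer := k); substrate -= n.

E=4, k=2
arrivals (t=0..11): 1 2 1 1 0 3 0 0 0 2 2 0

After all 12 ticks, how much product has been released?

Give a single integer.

Answer: 10

Derivation:
t=0: arr=1 -> substrate=0 bound=1 product=0
t=1: arr=2 -> substrate=0 bound=3 product=0
t=2: arr=1 -> substrate=0 bound=3 product=1
t=3: arr=1 -> substrate=0 bound=2 product=3
t=4: arr=0 -> substrate=0 bound=1 product=4
t=5: arr=3 -> substrate=0 bound=3 product=5
t=6: arr=0 -> substrate=0 bound=3 product=5
t=7: arr=0 -> substrate=0 bound=0 product=8
t=8: arr=0 -> substrate=0 bound=0 product=8
t=9: arr=2 -> substrate=0 bound=2 product=8
t=10: arr=2 -> substrate=0 bound=4 product=8
t=11: arr=0 -> substrate=0 bound=2 product=10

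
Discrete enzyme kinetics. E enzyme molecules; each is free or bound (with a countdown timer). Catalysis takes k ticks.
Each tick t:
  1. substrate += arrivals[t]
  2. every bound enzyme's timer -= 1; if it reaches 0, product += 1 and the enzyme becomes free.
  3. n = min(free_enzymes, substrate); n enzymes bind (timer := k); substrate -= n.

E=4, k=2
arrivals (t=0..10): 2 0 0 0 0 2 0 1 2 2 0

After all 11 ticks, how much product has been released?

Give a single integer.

t=0: arr=2 -> substrate=0 bound=2 product=0
t=1: arr=0 -> substrate=0 bound=2 product=0
t=2: arr=0 -> substrate=0 bound=0 product=2
t=3: arr=0 -> substrate=0 bound=0 product=2
t=4: arr=0 -> substrate=0 bound=0 product=2
t=5: arr=2 -> substrate=0 bound=2 product=2
t=6: arr=0 -> substrate=0 bound=2 product=2
t=7: arr=1 -> substrate=0 bound=1 product=4
t=8: arr=2 -> substrate=0 bound=3 product=4
t=9: arr=2 -> substrate=0 bound=4 product=5
t=10: arr=0 -> substrate=0 bound=2 product=7

Answer: 7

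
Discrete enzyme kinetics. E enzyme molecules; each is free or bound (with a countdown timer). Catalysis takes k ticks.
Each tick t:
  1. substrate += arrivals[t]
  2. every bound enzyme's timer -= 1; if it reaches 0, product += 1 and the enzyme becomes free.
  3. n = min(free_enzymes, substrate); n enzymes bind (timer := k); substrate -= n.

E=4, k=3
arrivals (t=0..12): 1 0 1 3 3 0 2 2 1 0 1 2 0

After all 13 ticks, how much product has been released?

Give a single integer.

Answer: 13

Derivation:
t=0: arr=1 -> substrate=0 bound=1 product=0
t=1: arr=0 -> substrate=0 bound=1 product=0
t=2: arr=1 -> substrate=0 bound=2 product=0
t=3: arr=3 -> substrate=0 bound=4 product=1
t=4: arr=3 -> substrate=3 bound=4 product=1
t=5: arr=0 -> substrate=2 bound=4 product=2
t=6: arr=2 -> substrate=1 bound=4 product=5
t=7: arr=2 -> substrate=3 bound=4 product=5
t=8: arr=1 -> substrate=3 bound=4 product=6
t=9: arr=0 -> substrate=0 bound=4 product=9
t=10: arr=1 -> substrate=1 bound=4 product=9
t=11: arr=2 -> substrate=2 bound=4 product=10
t=12: arr=0 -> substrate=0 bound=3 product=13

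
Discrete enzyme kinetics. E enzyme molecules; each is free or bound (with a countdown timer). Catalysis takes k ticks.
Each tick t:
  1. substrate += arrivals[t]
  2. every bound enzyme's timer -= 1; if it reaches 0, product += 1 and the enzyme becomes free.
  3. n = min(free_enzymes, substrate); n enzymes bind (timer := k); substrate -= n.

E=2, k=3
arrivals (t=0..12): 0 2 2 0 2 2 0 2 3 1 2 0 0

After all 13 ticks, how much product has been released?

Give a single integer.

t=0: arr=0 -> substrate=0 bound=0 product=0
t=1: arr=2 -> substrate=0 bound=2 product=0
t=2: arr=2 -> substrate=2 bound=2 product=0
t=3: arr=0 -> substrate=2 bound=2 product=0
t=4: arr=2 -> substrate=2 bound=2 product=2
t=5: arr=2 -> substrate=4 bound=2 product=2
t=6: arr=0 -> substrate=4 bound=2 product=2
t=7: arr=2 -> substrate=4 bound=2 product=4
t=8: arr=3 -> substrate=7 bound=2 product=4
t=9: arr=1 -> substrate=8 bound=2 product=4
t=10: arr=2 -> substrate=8 bound=2 product=6
t=11: arr=0 -> substrate=8 bound=2 product=6
t=12: arr=0 -> substrate=8 bound=2 product=6

Answer: 6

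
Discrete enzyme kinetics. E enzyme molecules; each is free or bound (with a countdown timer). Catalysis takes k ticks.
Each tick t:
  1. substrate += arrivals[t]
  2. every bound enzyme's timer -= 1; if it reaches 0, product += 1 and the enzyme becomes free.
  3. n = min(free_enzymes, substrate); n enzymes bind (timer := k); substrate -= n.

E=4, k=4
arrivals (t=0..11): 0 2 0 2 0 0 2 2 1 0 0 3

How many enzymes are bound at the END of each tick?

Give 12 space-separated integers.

t=0: arr=0 -> substrate=0 bound=0 product=0
t=1: arr=2 -> substrate=0 bound=2 product=0
t=2: arr=0 -> substrate=0 bound=2 product=0
t=3: arr=2 -> substrate=0 bound=4 product=0
t=4: arr=0 -> substrate=0 bound=4 product=0
t=5: arr=0 -> substrate=0 bound=2 product=2
t=6: arr=2 -> substrate=0 bound=4 product=2
t=7: arr=2 -> substrate=0 bound=4 product=4
t=8: arr=1 -> substrate=1 bound=4 product=4
t=9: arr=0 -> substrate=1 bound=4 product=4
t=10: arr=0 -> substrate=0 bound=3 product=6
t=11: arr=3 -> substrate=0 bound=4 product=8

Answer: 0 2 2 4 4 2 4 4 4 4 3 4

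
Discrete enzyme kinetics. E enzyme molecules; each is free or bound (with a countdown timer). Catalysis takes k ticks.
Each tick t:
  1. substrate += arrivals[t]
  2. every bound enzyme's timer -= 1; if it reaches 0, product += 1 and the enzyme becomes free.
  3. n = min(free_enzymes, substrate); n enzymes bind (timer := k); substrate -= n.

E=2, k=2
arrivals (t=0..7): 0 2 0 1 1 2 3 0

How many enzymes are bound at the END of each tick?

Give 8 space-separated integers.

t=0: arr=0 -> substrate=0 bound=0 product=0
t=1: arr=2 -> substrate=0 bound=2 product=0
t=2: arr=0 -> substrate=0 bound=2 product=0
t=3: arr=1 -> substrate=0 bound=1 product=2
t=4: arr=1 -> substrate=0 bound=2 product=2
t=5: arr=2 -> substrate=1 bound=2 product=3
t=6: arr=3 -> substrate=3 bound=2 product=4
t=7: arr=0 -> substrate=2 bound=2 product=5

Answer: 0 2 2 1 2 2 2 2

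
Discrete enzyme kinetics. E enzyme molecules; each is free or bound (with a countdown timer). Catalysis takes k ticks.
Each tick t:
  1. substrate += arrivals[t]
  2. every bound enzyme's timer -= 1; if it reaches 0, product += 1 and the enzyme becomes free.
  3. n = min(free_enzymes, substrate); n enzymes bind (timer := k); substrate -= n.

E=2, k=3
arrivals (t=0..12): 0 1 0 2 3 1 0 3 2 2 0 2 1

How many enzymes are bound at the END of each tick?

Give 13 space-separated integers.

Answer: 0 1 1 2 2 2 2 2 2 2 2 2 2

Derivation:
t=0: arr=0 -> substrate=0 bound=0 product=0
t=1: arr=1 -> substrate=0 bound=1 product=0
t=2: arr=0 -> substrate=0 bound=1 product=0
t=3: arr=2 -> substrate=1 bound=2 product=0
t=4: arr=3 -> substrate=3 bound=2 product=1
t=5: arr=1 -> substrate=4 bound=2 product=1
t=6: arr=0 -> substrate=3 bound=2 product=2
t=7: arr=3 -> substrate=5 bound=2 product=3
t=8: arr=2 -> substrate=7 bound=2 product=3
t=9: arr=2 -> substrate=8 bound=2 product=4
t=10: arr=0 -> substrate=7 bound=2 product=5
t=11: arr=2 -> substrate=9 bound=2 product=5
t=12: arr=1 -> substrate=9 bound=2 product=6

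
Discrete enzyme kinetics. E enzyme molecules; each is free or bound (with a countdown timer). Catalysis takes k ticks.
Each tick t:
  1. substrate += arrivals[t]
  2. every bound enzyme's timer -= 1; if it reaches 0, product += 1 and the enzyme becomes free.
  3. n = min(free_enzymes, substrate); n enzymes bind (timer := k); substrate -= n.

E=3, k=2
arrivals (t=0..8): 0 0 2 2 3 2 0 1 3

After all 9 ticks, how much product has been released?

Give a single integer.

t=0: arr=0 -> substrate=0 bound=0 product=0
t=1: arr=0 -> substrate=0 bound=0 product=0
t=2: arr=2 -> substrate=0 bound=2 product=0
t=3: arr=2 -> substrate=1 bound=3 product=0
t=4: arr=3 -> substrate=2 bound=3 product=2
t=5: arr=2 -> substrate=3 bound=3 product=3
t=6: arr=0 -> substrate=1 bound=3 product=5
t=7: arr=1 -> substrate=1 bound=3 product=6
t=8: arr=3 -> substrate=2 bound=3 product=8

Answer: 8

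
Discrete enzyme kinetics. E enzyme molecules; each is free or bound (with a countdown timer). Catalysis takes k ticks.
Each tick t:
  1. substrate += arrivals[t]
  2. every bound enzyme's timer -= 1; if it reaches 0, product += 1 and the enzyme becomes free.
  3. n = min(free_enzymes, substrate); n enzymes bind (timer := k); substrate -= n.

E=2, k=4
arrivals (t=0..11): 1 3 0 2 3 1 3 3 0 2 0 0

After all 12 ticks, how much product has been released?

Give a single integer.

t=0: arr=1 -> substrate=0 bound=1 product=0
t=1: arr=3 -> substrate=2 bound=2 product=0
t=2: arr=0 -> substrate=2 bound=2 product=0
t=3: arr=2 -> substrate=4 bound=2 product=0
t=4: arr=3 -> substrate=6 bound=2 product=1
t=5: arr=1 -> substrate=6 bound=2 product=2
t=6: arr=3 -> substrate=9 bound=2 product=2
t=7: arr=3 -> substrate=12 bound=2 product=2
t=8: arr=0 -> substrate=11 bound=2 product=3
t=9: arr=2 -> substrate=12 bound=2 product=4
t=10: arr=0 -> substrate=12 bound=2 product=4
t=11: arr=0 -> substrate=12 bound=2 product=4

Answer: 4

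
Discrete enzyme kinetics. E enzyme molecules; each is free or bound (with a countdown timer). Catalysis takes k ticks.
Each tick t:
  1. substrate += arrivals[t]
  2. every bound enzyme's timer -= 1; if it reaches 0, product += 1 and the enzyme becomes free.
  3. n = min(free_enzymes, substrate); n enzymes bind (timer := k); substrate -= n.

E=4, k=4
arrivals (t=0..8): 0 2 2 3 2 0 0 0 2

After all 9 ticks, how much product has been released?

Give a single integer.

Answer: 4

Derivation:
t=0: arr=0 -> substrate=0 bound=0 product=0
t=1: arr=2 -> substrate=0 bound=2 product=0
t=2: arr=2 -> substrate=0 bound=4 product=0
t=3: arr=3 -> substrate=3 bound=4 product=0
t=4: arr=2 -> substrate=5 bound=4 product=0
t=5: arr=0 -> substrate=3 bound=4 product=2
t=6: arr=0 -> substrate=1 bound=4 product=4
t=7: arr=0 -> substrate=1 bound=4 product=4
t=8: arr=2 -> substrate=3 bound=4 product=4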